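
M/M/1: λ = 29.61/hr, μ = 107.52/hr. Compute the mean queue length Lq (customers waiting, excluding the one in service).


ρ = 29.61/107.52 = 0.2754
Lq = ρ²/(1−ρ) = 0.07584/0.7246 = 0.1047

Final: 0.1047


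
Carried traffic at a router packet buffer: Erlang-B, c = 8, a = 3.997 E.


B(8,3.997) = 0.030326 (Erlang-B)
Carried load = a(1 − B) = 3.997·(1 − 0.030326) = 3.997·0.969674 = 3.8758 E

Final: 3.8758 Erlangs


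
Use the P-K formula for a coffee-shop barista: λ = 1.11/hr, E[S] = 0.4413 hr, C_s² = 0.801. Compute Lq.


ρ = λ·E[S] = 1.11·0.4413 = 0.4898
Lq = ρ²(1+C_s²)/(2(1−ρ)) = 0.2399·(1+0.801)/(2·0.5102)
= 0.2399·1.8010/1.0203 = 0.42354

Final: 0.42354


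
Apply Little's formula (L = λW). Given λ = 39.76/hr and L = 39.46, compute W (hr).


W = L/λ = 39.46/39.76 = 0.9925 hr

Final: 0.9925 hr


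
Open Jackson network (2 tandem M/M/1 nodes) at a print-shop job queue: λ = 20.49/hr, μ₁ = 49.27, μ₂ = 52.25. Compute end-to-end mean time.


Each node sees arrival rate λ = 20.49/hr (tandem ⇒ throughput preserved).
W₁ = 1/(μ₁−λ) = 1/(49.27−20.49) = 0.03475 hr
W₂ = 1/(μ₂−λ) = 1/(52.25−20.49) = 0.03149 hr
W_total = W₁ + W₂ = 0.03475 + 0.03149 = 0.06623 hr

Final: 0.06623 hr


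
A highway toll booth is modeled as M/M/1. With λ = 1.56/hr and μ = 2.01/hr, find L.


ρ = λ/μ = 1.56/2.01 = 0.7761
L = ρ/(1−ρ) = 0.7761/(1 − 0.7761) = 0.7761/0.2239 = 3.4667

Final: 3.4667


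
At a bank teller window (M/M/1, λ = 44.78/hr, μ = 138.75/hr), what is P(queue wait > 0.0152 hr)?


ρ = 44.78/138.75 = 0.3227
P(Wq > t) = ρ·e^{−(μ−λ)t} = 0.3227·e^{−1.4283}
= 0.3227·0.239706 = 0.077362

Final: 0.077362


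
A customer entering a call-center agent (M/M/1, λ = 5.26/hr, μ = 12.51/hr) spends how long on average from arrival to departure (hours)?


W = 1/(μ−λ) = 1/(12.51 − 5.26) = 1/7.25 = 0.1379 hr

Final: 0.1379 hr


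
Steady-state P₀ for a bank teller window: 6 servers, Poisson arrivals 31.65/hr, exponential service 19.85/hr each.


a = λ/μ = 31.65/19.85 = 1.5945; ρ = a/c = 0.2657
Σ_{k=0}^{5} a^k/k! (terms k=0..5) = 1.00000 + 1.59446 + 1.27115 + 0.67560 + 0.26930 + 0.08588 = 4.89639
Tail: a^6/(6!(1−ρ)) = 16.43158/(720·0.7343) = 0.03108
P₀ = 1/(4.89639 + 0.03108) = 1/4.92747 = 0.202944

Final: 0.202944


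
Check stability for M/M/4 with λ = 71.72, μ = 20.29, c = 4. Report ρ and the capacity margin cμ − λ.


Total capacity cμ = 4·20.29 = 81.16/hr
ρ = λ/(cμ) = 71.72/81.16 = 0.8837
Stable ⇔ ρ < 1: YES
Spare capacity = cμ − λ = 81.16 − 71.72 = 9.44/hr

Final: ρ = 0.8837; stable; margin = 9.44/hr


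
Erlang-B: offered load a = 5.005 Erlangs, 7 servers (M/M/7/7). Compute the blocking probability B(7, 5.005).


B(c,a) = (a^c/c!) / Σ_{k=0}^{c} a^k/k!
a^7/7! = 15.609825
Σ terms (k=0..7): 1.00000 + 5.00500 + 12.52501 + 20.89590 + 26.14599 + 26.17214 + 21.83192 + 15.60983 = 129.185782
B = 15.609825/129.185782 = 0.120832

Final: 0.120832


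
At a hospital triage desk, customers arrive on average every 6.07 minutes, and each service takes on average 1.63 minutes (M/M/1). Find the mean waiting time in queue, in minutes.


λ = 60/6.07 = 9.8847 /hr
μ = 60/1.63 = 36.8098 /hr
ρ = λ/μ = 9.8847/36.8098 = 0.2685
Wq = ρ/(μ−λ) = 0.2685/(36.8098−9.8847) = 0.009973 hr
In minutes: 0.009973·60 = 0.5984 min

Final: 0.5984 min


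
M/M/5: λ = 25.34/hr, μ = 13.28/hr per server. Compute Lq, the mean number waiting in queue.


a = λ/μ = 1.9081; ρ = a/5 = 0.3816
P₀ = 0.147498
Lq = P₀·a^c·ρ / (c!·(1−ρ)²) = 0.147498·25.29547·0.3816/(120·0.38239)
= 0.03103

Final: 0.03103


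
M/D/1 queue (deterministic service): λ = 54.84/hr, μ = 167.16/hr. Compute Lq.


ρ = 54.84/167.16 = 0.3281
M/D/1: Lq = ρ²/(2(1−ρ)) = 0.1076/(2·0.6719) = 0.08009

Final: 0.08009


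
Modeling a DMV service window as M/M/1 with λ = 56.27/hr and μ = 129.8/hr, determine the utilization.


ρ = λ/μ = 56.27/129.8 = 0.4335

Final: 0.4335


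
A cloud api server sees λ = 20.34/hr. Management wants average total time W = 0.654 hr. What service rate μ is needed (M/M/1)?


W = 1/(μ−λ) ⇒ μ − λ = 1/W = 1/0.654 = 1.5291
μ = λ + 1/W = 20.34 + 1.5291 = 21.8691 per hr

Final: 21.8691 /hr


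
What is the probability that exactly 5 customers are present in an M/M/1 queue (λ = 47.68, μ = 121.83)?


ρ = 47.68/121.83 = 0.3914
P_n = (1−ρ)·ρ^n = (1 − 0.3914)·0.3914^5 = 0.6086·0.009181 = 0.005588

Final: 0.005588


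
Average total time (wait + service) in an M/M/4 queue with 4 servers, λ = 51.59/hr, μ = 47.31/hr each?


a = 1.0905; ρ = 0.2726; P₀ = 0.335330
Lq = P₀·a^c·ρ/(c!(1−ρ)²) = 0.01018
Wq = Lq/λ = 0.01018/51.59 = 0.0001973 hr
W = Wq + 1/μ = 0.0001973 + 0.02114 = 0.02133 hr

Final: 0.02133 hr


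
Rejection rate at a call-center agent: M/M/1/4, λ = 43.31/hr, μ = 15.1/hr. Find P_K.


ρ = λ/μ = 43.31/15.1 = 2.8682
P_K = (1−ρ)ρ^K/(1−ρ^(K+1)) = (-1.8682·67.677599)/(1 − 194.113698)
= -126.436098/-193.113698 = 0.654724

Final: 0.654724


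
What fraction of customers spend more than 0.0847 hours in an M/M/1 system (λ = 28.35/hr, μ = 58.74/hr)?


W ~ Exponential(μ−λ) for M/M/1.
μ − λ = 58.74 − 28.35 = 30.3900
P(W > t) = e^{−(μ−λ)t} = e^{−2.5740} = 0.076227

Final: 0.076227


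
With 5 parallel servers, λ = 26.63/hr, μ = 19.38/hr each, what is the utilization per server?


ρ = λ/(cμ) = 26.63/(5·19.38) = 26.63/96.90 = 0.2748

Final: 0.2748


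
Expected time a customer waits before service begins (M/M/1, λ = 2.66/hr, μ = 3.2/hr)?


ρ = 2.66/3.2 = 0.8313
Wq = ρ/(μ−λ) = 0.8313/(3.2 − 2.66) = 0.8313/0.5400 = 1.5394 hr

Final: 1.5394 hr


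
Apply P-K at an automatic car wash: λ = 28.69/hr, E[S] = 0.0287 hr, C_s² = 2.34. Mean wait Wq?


ρ = λ·E[S] = 28.69·0.0287 = 0.8234
E[S²] = E[S]²(1+C_s²) = 0.0287²·(1+2.34) = 0.002751
Wq = λ·E[S²]/(2(1−ρ)) = 28.69·0.002751/(2·0.1766) = 0.22347 hr

Final: 0.22347 hr


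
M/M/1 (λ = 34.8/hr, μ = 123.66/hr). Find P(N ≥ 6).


ρ = 34.8/123.66 = 0.2814
P(N ≥ n) = ρ^n = 0.2814^6 = 0.0004967

Final: 0.0004967


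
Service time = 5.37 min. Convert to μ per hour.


μ = 1/(service time) in consistent units.
1 hour = 60 min, so μ = 60/5.37 = 11.1732 per hour

Final: 11.1732 /hr


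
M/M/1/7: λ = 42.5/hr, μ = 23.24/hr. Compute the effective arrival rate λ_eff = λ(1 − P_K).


ρ = 1.8287; P_K = (1−ρ)ρ^7/(1−ρ^8) = 0.456828
λ_eff = λ(1 − P_K) = 42.5·(1 − 0.456828) = 42.5·0.543172 = 23.0848 /hr

Final: 23.0848 /hr


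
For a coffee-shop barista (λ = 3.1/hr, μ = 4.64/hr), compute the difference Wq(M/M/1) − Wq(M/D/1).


ρ = 3.1/4.64 = 0.6681
Wq(M/M/1) = ρ/(μ−λ) = 0.6681/1.54 = 0.43383 hr
Wq(M/D/1) = ρ/(2(μ−λ)) = 0.21692 hr
Savings = 0.43383 − 0.21692 = 0.21692 hr

Final: 0.21692 hr


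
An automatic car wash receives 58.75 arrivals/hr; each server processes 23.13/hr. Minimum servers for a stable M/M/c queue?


Stability requires cμ > λ ⇔ c > λ/μ.
λ/μ = 58.75/23.13 = 2.5400
Minimum integer c = ⌊2.5400⌋ + 1 = 3
Check: 3·23.13 = 69.39 > 58.75, while 2·23.13 = 46.26 ≤ 58.75

Final: 3 servers


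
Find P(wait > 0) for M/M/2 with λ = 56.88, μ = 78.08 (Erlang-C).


a = λ/μ = 0.7285; ρ = a/2 = 0.3642
P₀ = 0.466016 (from M/M/c formula)
C(c,a) = [a^c/(c!(1−ρ))]·P₀ = [0.53069/(2·0.6358)]·0.466016
= 0.41737·0.466016 = 0.194499

Final: 0.194499


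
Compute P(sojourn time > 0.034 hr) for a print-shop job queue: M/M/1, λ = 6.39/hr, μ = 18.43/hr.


W ~ Exponential(μ−λ) for M/M/1.
μ − λ = 18.43 − 6.39 = 12.0400
P(W > t) = e^{−(μ−λ)t} = e^{−0.4094} = 0.664075

Final: 0.664075


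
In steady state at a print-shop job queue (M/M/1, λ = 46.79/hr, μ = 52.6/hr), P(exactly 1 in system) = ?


ρ = 46.79/52.6 = 0.8895
P_n = (1−ρ)·ρ^n = (1 − 0.8895)·0.8895^1 = 0.1105·0.889544 = 0.098256

Final: 0.098256


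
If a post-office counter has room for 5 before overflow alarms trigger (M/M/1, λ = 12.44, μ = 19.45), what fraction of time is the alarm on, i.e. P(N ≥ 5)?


ρ = 12.44/19.45 = 0.6396
P(N ≥ n) = ρ^n = 0.6396^5 = 0.107030

Final: 0.107030


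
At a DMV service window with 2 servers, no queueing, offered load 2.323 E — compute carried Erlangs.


B(2,2.323) = 0.448113 (Erlang-B)
Carried load = a(1 − B) = 2.323·(1 − 0.448113) = 2.323·0.551887 = 1.2820 E

Final: 1.2820 Erlangs


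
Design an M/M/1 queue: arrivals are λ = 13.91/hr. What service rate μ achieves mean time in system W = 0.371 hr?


W = 1/(μ−λ) ⇒ μ − λ = 1/W = 1/0.371 = 2.6954
μ = λ + 1/W = 13.91 + 2.6954 = 16.6054 per hr

Final: 16.6054 /hr


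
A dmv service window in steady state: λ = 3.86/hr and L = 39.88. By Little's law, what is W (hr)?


W = L/λ = 39.88/3.86 = 10.3316 hr

Final: 10.3316 hr


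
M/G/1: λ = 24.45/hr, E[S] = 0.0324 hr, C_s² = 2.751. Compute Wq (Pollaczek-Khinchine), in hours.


ρ = λ·E[S] = 24.45·0.0324 = 0.7922
E[S²] = E[S]²(1+C_s²) = 0.0324²·(1+2.751) = 0.003938
Wq = λ·E[S²]/(2(1−ρ)) = 24.45·0.003938/(2·0.2078) = 0.23163 hr

Final: 0.23163 hr


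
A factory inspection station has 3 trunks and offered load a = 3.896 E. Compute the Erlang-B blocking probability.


B(c,a) = (a^c/c!) / Σ_{k=0}^{c} a^k/k!
a^3/3! = 9.856111
Σ terms (k=0..3): 1.00000 + 3.89600 + 7.58941 + 9.85611 = 22.341519
B = 9.856111/22.341519 = 0.441157

Final: 0.441157


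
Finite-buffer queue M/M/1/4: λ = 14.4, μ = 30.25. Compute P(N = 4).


ρ = λ/μ = 14.4/30.25 = 0.4760
P_K = (1−ρ)ρ^K/(1−ρ^(K+1)) = (0.5240·0.051351)/(1 − 0.024445)
= 0.026906/0.975555 = 0.027580

Final: 0.027580


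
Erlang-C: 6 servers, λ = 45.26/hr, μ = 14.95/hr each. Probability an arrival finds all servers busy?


a = λ/μ = 3.0274; ρ = a/6 = 0.5046
P₀ = 0.047591 (from M/M/c formula)
C(c,a) = [a^c/(c!(1−ρ))]·P₀ = [769.91032/(720·0.4954)]·0.047591
= 2.15837·0.047591 = 0.102719

Final: 0.102719


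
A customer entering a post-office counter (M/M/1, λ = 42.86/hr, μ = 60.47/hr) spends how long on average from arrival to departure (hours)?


W = 1/(μ−λ) = 1/(60.47 − 42.86) = 1/17.61 = 0.05679 hr

Final: 0.05679 hr


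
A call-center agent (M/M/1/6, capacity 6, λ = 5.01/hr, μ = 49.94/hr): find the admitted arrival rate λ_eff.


ρ = 0.1003; P_K = (1−ρ)ρ^6/(1−ρ^7) = 0.0000009171
λ_eff = λ(1 − P_K) = 5.01·(1 − 0.0000009171) = 5.01·0.999999 = 5.0100 /hr

Final: 5.0100 /hr


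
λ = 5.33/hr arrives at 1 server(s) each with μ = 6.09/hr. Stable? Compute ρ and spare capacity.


Total capacity cμ = 1·6.09 = 6.09/hr
ρ = λ/(cμ) = 5.33/6.09 = 0.8752
Stable ⇔ ρ < 1: YES
Spare capacity = cμ − λ = 6.09 − 5.33 = 0.76/hr

Final: ρ = 0.8752; stable; margin = 0.76/hr


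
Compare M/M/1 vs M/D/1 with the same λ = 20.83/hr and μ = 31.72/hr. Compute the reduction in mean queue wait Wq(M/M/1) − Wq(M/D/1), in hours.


ρ = 20.83/31.72 = 0.6567
Wq(M/M/1) = ρ/(μ−λ) = 0.6567/10.89 = 0.06030 hr
Wq(M/D/1) = ρ/(2(μ−λ)) = 0.03015 hr
Savings = 0.06030 − 0.03015 = 0.03015 hr

Final: 0.03015 hr


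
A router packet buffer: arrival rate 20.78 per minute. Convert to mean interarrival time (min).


Mean interarrival time = 1/λ = 1/20.78 minute = 0.04812 minute
In minutes: 0.04812 × 1 = 0.04812 min

Final: 0.04812 min


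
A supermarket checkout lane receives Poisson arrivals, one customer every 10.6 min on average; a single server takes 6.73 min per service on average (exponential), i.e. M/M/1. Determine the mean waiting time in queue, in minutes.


λ = 60/10.6 = 5.6604 /hr
μ = 60/6.73 = 8.9153 /hr
ρ = λ/μ = 5.6604/8.9153 = 0.6349
Wq = ρ/(μ−λ) = 0.6349/(8.9153−5.6604) = 0.19506 hr
In minutes: 0.19506·60 = 11.704 min

Final: 11.704 min


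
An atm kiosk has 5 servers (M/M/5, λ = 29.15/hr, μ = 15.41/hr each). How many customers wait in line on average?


a = λ/μ = 1.8916; ρ = a/5 = 0.3783
P₀ = 0.149992
Lq = P₀·a^c·ρ / (c!·(1−ρ)²) = 0.149992·24.22030·0.3783/(120·0.38648)
= 0.02964

Final: 0.02964


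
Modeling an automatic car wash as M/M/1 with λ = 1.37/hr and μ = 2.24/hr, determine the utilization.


ρ = λ/μ = 1.37/2.24 = 0.6116

Final: 0.6116


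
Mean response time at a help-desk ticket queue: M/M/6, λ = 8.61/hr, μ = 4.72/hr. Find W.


a = 1.8242; ρ = 0.3040; P₀ = 0.161218
Lq = P₀·a^c·ρ/(c!(1−ρ)²) = 0.005178
Wq = Lq/λ = 0.005178/8.61 = 0.0006014 hr
W = Wq + 1/μ = 0.0006014 + 0.21186 = 0.21247 hr

Final: 0.21247 hr


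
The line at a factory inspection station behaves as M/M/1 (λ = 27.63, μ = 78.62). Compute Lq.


ρ = 27.63/78.62 = 0.3514
Lq = ρ²/(1−ρ) = 0.1235/0.6486 = 0.1904

Final: 0.1904


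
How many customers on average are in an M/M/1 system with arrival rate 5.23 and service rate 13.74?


ρ = λ/μ = 5.23/13.74 = 0.3806
L = ρ/(1−ρ) = 0.3806/(1 − 0.3806) = 0.3806/0.6194 = 0.6146

Final: 0.6146


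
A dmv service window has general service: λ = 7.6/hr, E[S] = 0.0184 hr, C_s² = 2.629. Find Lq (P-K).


ρ = λ·E[S] = 7.6·0.0184 = 0.1398
Lq = ρ²(1+C_s²)/(2(1−ρ)) = 0.01956·(1+2.629)/(2·0.8602)
= 0.01956·3.6290/1.7203 = 0.04125

Final: 0.04125


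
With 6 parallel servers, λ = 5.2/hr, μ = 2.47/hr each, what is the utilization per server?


ρ = λ/(cμ) = 5.2/(6·2.47) = 5.2/14.82 = 0.3509

Final: 0.3509


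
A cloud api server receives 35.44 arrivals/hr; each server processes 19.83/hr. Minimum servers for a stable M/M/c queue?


Stability requires cμ > λ ⇔ c > λ/μ.
λ/μ = 35.44/19.83 = 1.7872
Minimum integer c = ⌊1.7872⌋ + 1 = 2
Check: 2·19.83 = 39.66 > 35.44, while 1·19.83 = 19.83 ≤ 35.44

Final: 2 servers


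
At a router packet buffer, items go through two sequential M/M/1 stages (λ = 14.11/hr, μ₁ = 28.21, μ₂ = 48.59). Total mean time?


Each node sees arrival rate λ = 14.11/hr (tandem ⇒ throughput preserved).
W₁ = 1/(μ₁−λ) = 1/(28.21−14.11) = 0.07092 hr
W₂ = 1/(μ₂−λ) = 1/(48.59−14.11) = 0.02900 hr
W_total = W₁ + W₂ = 0.07092 + 0.02900 = 0.09992 hr

Final: 0.09992 hr


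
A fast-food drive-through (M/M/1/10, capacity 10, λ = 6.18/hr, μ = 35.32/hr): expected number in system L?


ρ = 6.18/35.32 = 0.1750
L = ρ[1 − (K+1)ρ^K + Kρ^(K+1)] / [(1−ρ)(1−ρ^(K+1))]
Numerator: 0.1750·(1 − 11·0.00000002690 + 10·0.000000004706) = 0.174972
Denominator: (0.8250)·(1.000000) = 0.825028
L = 0.174972/0.825028 = 0.2121

Final: 0.2121


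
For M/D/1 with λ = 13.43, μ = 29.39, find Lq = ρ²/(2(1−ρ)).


ρ = 13.43/29.39 = 0.4570
M/D/1: Lq = ρ²/(2(1−ρ)) = 0.2088/(2·0.5430) = 0.19226

Final: 0.19226


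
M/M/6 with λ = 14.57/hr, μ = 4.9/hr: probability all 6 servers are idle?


a = λ/μ = 14.57/4.9 = 2.9735; ρ = a/c = 0.4956
Σ_{k=0}^{5} a^k/k! (terms k=0..5) = 1.00000 + 2.97347 + 4.42076 + 4.38166 + 3.25719 + 1.93703 = 17.97011
Tail: a^6/(6!(1−ρ)) = 691.16356/(720·0.5044) = 1.90307
P₀ = 1/(17.97011 + 1.90307) = 1/19.87318 = 0.050319

Final: 0.050319


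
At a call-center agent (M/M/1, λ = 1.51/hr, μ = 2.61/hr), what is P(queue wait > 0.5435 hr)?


ρ = 1.51/2.61 = 0.5785
P(Wq > t) = ρ·e^{−(μ−λ)t} = 0.5785·e^{−0.5978}
= 0.5785·0.549993 = 0.318195

Final: 0.318195


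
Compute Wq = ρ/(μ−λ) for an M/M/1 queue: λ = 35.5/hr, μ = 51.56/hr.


ρ = 35.5/51.56 = 0.6885
Wq = ρ/(μ−λ) = 0.6885/(51.56 − 35.5) = 0.6885/16.06 = 0.04287 hr

Final: 0.04287 hr


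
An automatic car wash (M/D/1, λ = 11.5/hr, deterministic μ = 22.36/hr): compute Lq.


ρ = 11.5/22.36 = 0.5143
M/D/1: Lq = ρ²/(2(1−ρ)) = 0.2645/(2·0.4857) = 0.27231

Final: 0.27231


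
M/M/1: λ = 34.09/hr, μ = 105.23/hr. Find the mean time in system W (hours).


W = 1/(μ−λ) = 1/(105.23 − 34.09) = 1/71.14 = 0.01406 hr

Final: 0.01406 hr


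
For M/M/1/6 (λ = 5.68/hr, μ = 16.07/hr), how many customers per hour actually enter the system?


ρ = 0.3535; P_K = (1−ρ)ρ^6/(1−ρ^7) = 0.001262
λ_eff = λ(1 − P_K) = 5.68·(1 − 0.001262) = 5.68·0.998738 = 5.6728 /hr

Final: 5.6728 /hr


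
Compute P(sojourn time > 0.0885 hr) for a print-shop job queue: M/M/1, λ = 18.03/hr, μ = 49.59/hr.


W ~ Exponential(μ−λ) for M/M/1.
μ − λ = 49.59 − 18.03 = 31.5600
P(W > t) = e^{−(μ−λ)t} = e^{−2.7931} = 0.061234

Final: 0.061234


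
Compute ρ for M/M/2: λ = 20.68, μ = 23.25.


ρ = λ/(cμ) = 20.68/(2·23.25) = 20.68/46.50 = 0.4447

Final: 0.4447


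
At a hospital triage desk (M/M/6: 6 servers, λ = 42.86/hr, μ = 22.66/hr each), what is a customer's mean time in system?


a = 1.8914; ρ = 0.3152; P₀ = 0.150696
Lq = P₀·a^c·ρ/(c!(1−ρ)²) = 0.006443
Wq = Lq/λ = 0.006443/42.86 = 0.0001503 hr
W = Wq + 1/μ = 0.0001503 + 0.04413 = 0.04428 hr

Final: 0.04428 hr


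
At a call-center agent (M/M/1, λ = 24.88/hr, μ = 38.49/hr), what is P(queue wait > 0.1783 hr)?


ρ = 24.88/38.49 = 0.6464
P(Wq > t) = ρ·e^{−(μ−λ)t} = 0.6464·e^{−2.4267}
= 0.6464·0.088331 = 0.057097

Final: 0.057097


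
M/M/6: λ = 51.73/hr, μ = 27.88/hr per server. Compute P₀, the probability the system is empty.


a = λ/μ = 51.73/27.88 = 1.8555; ρ = a/c = 0.3092
Σ_{k=0}^{5} a^k/k! (terms k=0..5) = 1.00000 + 1.85545 + 1.72135 + 1.06463 + 0.49384 + 0.18326 = 6.31853
Tail: a^6/(6!(1−ρ)) = 40.80358/(720·0.6908) = 0.08204
P₀ = 1/(6.31853 + 0.08204) = 1/6.40057 = 0.156236

Final: 0.156236


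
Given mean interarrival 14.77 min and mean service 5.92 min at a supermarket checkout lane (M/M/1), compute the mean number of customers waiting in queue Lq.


λ = 60/14.77 = 4.0623 /hr
μ = 60/5.92 = 10.1351 /hr
ρ = λ/μ = 4.0623/10.1351 = 0.4008
Lq = ρ²/(1−ρ) = 0.1607/0.5992 = 0.2681

Final: 0.2681


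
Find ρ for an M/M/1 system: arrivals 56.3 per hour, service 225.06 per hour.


ρ = λ/μ = 56.3/225.06 = 0.2502

Final: 0.2502


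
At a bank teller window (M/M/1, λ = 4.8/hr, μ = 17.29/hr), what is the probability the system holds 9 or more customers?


ρ = 4.8/17.29 = 0.2776
P(N ≥ n) = ρ^n = 0.2776^9 = 0.000009795

Final: 0.000009795


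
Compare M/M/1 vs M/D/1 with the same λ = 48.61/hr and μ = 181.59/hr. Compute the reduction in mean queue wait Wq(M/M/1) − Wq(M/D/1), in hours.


ρ = 48.61/181.59 = 0.2677
Wq(M/M/1) = ρ/(μ−λ) = 0.2677/132.98 = 0.002013 hr
Wq(M/D/1) = ρ/(2(μ−λ)) = 0.001007 hr
Savings = 0.002013 − 0.001007 = 0.001007 hr

Final: 0.001007 hr


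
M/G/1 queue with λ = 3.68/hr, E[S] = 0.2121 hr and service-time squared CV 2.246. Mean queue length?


ρ = λ·E[S] = 3.68·0.2121 = 0.7805
Lq = ρ²(1+C_s²)/(2(1−ρ)) = 0.6092·(1+2.246)/(2·0.2195)
= 0.6092·3.2460/0.4389 = 4.50522

Final: 4.50522


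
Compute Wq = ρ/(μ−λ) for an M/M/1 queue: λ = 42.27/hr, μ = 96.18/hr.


ρ = 42.27/96.18 = 0.4395
Wq = ρ/(μ−λ) = 0.4395/(96.18 − 42.27) = 0.4395/53.91 = 0.008152 hr

Final: 0.008152 hr


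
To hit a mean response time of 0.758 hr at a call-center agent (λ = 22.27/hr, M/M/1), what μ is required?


W = 1/(μ−λ) ⇒ μ − λ = 1/W = 1/0.758 = 1.3193
μ = λ + 1/W = 22.27 + 1.3193 = 23.5893 per hr

Final: 23.5893 /hr


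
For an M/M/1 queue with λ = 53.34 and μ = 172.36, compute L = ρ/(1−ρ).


ρ = λ/μ = 53.34/172.36 = 0.3095
L = ρ/(1−ρ) = 0.3095/(1 − 0.3095) = 0.3095/0.6905 = 0.4482

Final: 0.4482


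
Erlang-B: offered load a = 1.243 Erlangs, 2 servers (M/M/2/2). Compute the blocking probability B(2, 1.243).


B(c,a) = (a^c/c!) / Σ_{k=0}^{c} a^k/k!
a^2/2! = 0.772525
Σ terms (k=0..2): 1.00000 + 1.24300 + 0.77252 = 3.015525
B = 0.772525/3.015525 = 0.256182

Final: 0.256182


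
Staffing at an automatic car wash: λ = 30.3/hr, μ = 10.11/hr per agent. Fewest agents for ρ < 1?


Stability requires cμ > λ ⇔ c > λ/μ.
λ/μ = 30.3/10.11 = 2.9970
Minimum integer c = ⌊2.9970⌋ + 1 = 3
Check: 3·10.11 = 30.33 > 30.3, while 2·10.11 = 20.22 ≤ 30.3

Final: 3 servers


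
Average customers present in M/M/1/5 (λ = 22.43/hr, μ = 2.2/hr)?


ρ = 22.43/2.2 = 10.1955
L = ρ[1 − (K+1)ρ^K + Kρ^(K+1)] / [(1−ρ)(1−ρ^(K+1))]
Numerator: 10.1955·(1 − 6·110162.292171 + 5·1123154.642453) = 50516442.863977
Denominator: (-9.1955)·(-1123153.642453) = 10327908.266741
L = 50516442.863977/10327908.266741 = 4.8913

Final: 4.8913


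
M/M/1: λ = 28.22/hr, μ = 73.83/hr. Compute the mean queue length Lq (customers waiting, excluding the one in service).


ρ = 28.22/73.83 = 0.3822
Lq = ρ²/(1−ρ) = 0.1461/0.6178 = 0.2365

Final: 0.2365


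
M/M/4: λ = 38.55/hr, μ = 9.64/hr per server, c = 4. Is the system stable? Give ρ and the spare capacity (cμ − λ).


Total capacity cμ = 4·9.64 = 38.56/hr
ρ = λ/(cμ) = 38.55/38.56 = 0.9997
Stable ⇔ ρ < 1: YES
Spare capacity = cμ − λ = 38.56 − 38.55 = 0.01/hr

Final: ρ = 0.9997; stable; margin = 0.01/hr


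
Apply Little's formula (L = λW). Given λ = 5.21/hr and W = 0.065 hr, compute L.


L = λW = 5.21·0.065 = 0.3387

Final: 0.3387


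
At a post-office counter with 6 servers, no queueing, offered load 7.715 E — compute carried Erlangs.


B(6,7.715) = 0.373913 (Erlang-B)
Carried load = a(1 − B) = 7.715·(1 − 0.373913) = 7.715·0.626087 = 4.8303 E

Final: 4.8303 Erlangs


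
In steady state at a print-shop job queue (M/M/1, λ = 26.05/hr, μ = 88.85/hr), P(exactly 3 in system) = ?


ρ = 26.05/88.85 = 0.2932
P_n = (1−ρ)·ρ^n = (1 − 0.2932)·0.2932^3 = 0.7068·0.025203 = 0.017814

Final: 0.017814


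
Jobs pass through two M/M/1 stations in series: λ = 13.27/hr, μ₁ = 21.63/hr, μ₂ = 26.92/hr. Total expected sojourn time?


Each node sees arrival rate λ = 13.27/hr (tandem ⇒ throughput preserved).
W₁ = 1/(μ₁−λ) = 1/(21.63−13.27) = 0.11962 hr
W₂ = 1/(μ₂−λ) = 1/(26.92−13.27) = 0.07326 hr
W_total = W₁ + W₂ = 0.11962 + 0.07326 = 0.19288 hr

Final: 0.19288 hr


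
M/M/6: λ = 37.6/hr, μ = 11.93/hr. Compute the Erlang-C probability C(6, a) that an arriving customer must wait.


a = λ/μ = 3.1517; ρ = a/6 = 0.5253
P₀ = 0.041829 (from M/M/c formula)
C(c,a) = [a^c/(c!(1−ρ))]·P₀ = [980.13164/(720·0.4747)]·0.041829
= 2.86761·0.041829 = 0.119950

Final: 0.119950


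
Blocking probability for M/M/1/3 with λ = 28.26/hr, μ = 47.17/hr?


ρ = λ/μ = 28.26/47.17 = 0.5991
P_K = (1−ρ)ρ^K/(1−ρ^(K+1)) = (0.4009·0.215040)/(1 − 0.128832)
= 0.086207/0.871168 = 0.098956

Final: 0.098956


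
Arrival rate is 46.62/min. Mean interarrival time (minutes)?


Mean interarrival time = 1/λ = 1/46.62 minute = 0.02145 minute
In minutes: 0.02145 × 1 = 0.02145 min

Final: 0.02145 min


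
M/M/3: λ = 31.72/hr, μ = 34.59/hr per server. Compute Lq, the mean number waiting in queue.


a = λ/μ = 0.9170; ρ = a/3 = 0.3057
P₀ = 0.396415
Lq = P₀·a^c·ρ / (c!·(1−ρ)²) = 0.396415·0.77117·0.3057/(6·0.48209)
= 0.03231

Final: 0.03231


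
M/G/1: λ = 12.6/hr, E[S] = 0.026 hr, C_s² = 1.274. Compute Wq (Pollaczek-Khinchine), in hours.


ρ = λ·E[S] = 12.6·0.026 = 0.3276
E[S²] = E[S]²(1+C_s²) = 0.026²·(1+1.274) = 0.001537
Wq = λ·E[S²]/(2(1−ρ)) = 12.6·0.001537/(2·0.6724) = 0.01440 hr

Final: 0.01440 hr


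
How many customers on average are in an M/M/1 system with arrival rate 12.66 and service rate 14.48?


ρ = λ/μ = 12.66/14.48 = 0.8743
L = ρ/(1−ρ) = 0.8743/(1 − 0.8743) = 0.8743/0.1257 = 6.9560

Final: 6.9560


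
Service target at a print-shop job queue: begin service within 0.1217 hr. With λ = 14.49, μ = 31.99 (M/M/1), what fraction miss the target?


ρ = 14.49/31.99 = 0.4530
P(Wq > t) = ρ·e^{−(μ−λ)t} = 0.4530·e^{−2.1298}
= 0.4530·0.118867 = 0.053841

Final: 0.053841


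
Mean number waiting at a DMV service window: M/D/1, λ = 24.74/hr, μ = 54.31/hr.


ρ = 24.74/54.31 = 0.4555
M/D/1: Lq = ρ²/(2(1−ρ)) = 0.2075/(2·0.5445) = 0.19056

Final: 0.19056


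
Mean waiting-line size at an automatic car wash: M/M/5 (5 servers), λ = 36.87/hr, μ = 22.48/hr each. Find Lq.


a = λ/μ = 1.6401; ρ = a/5 = 0.3280
P₀ = 0.193456
Lq = P₀·a^c·ρ / (c!·(1−ρ)²) = 0.193456·11.86818·0.3280/(120·0.45155)
= 0.01390

Final: 0.01390


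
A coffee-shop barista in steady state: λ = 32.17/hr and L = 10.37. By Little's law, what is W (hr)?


W = L/λ = 10.37/32.17 = 0.3224 hr

Final: 0.3224 hr


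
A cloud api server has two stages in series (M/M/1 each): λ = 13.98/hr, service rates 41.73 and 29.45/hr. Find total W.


Each node sees arrival rate λ = 13.98/hr (tandem ⇒ throughput preserved).
W₁ = 1/(μ₁−λ) = 1/(41.73−13.98) = 0.03604 hr
W₂ = 1/(μ₂−λ) = 1/(29.45−13.98) = 0.06464 hr
W_total = W₁ + W₂ = 0.03604 + 0.06464 = 0.10068 hr

Final: 0.10068 hr


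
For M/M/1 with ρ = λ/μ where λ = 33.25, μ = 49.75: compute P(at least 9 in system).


ρ = 33.25/49.75 = 0.6683
P(N ≥ n) = ρ^n = 0.6683^9 = 0.026606

Final: 0.026606


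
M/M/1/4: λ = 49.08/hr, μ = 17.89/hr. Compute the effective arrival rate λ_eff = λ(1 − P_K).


ρ = 2.7434; P_K = (1−ρ)ρ^4/(1−ρ^5) = 0.639609
λ_eff = λ(1 − P_K) = 49.08·(1 − 0.639609) = 49.08·0.360391 = 17.6880 /hr

Final: 17.6880 /hr


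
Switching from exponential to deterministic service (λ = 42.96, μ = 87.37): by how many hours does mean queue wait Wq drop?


ρ = 42.96/87.37 = 0.4917
Wq(M/M/1) = ρ/(μ−λ) = 0.4917/44.41 = 0.01107 hr
Wq(M/D/1) = ρ/(2(μ−λ)) = 0.005536 hr
Savings = 0.01107 − 0.005536 = 0.005536 hr

Final: 0.005536 hr


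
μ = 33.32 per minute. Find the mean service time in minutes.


Mean service time = 1/μ = 1/33.32 minute = 0.03001 minute
In minutes: 0.03001 × 1 = 0.03001 min

Final: 0.03001 min


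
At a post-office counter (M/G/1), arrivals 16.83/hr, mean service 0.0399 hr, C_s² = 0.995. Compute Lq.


ρ = λ·E[S] = 16.83·0.0399 = 0.6715
Lq = ρ²(1+C_s²)/(2(1−ρ)) = 0.4509·(1+0.995)/(2·0.3285)
= 0.4509·1.9950/0.6570 = 1.36935

Final: 1.36935


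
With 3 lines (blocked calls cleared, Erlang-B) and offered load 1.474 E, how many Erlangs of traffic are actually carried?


B(3,1.474) = 0.130372 (Erlang-B)
Carried load = a(1 − B) = 1.474·(1 − 0.130372) = 1.474·0.869628 = 1.2818 E

Final: 1.2818 Erlangs


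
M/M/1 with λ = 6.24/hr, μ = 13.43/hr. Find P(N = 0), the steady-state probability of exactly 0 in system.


ρ = 6.24/13.43 = 0.4646
P_n = (1−ρ)·ρ^n = (1 − 0.4646)·0.4646^0 = 0.5354·1.000000 = 0.535369

Final: 0.535369


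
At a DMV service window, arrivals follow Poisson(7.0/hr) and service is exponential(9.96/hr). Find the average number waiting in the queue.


ρ = 7.0/9.96 = 0.7028
Lq = ρ²/(1−ρ) = 0.4939/0.2972 = 1.6621

Final: 1.6621


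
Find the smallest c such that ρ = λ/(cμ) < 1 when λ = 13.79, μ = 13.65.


Stability requires cμ > λ ⇔ c > λ/μ.
λ/μ = 13.79/13.65 = 1.0103
Minimum integer c = ⌊1.0103⌋ + 1 = 2
Check: 2·13.65 = 27.30 > 13.79, while 1·13.65 = 13.65 ≤ 13.79

Final: 2 servers


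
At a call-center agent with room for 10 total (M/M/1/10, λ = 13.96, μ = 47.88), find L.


ρ = 13.96/47.88 = 0.2916
L = ρ[1 − (K+1)ρ^K + Kρ^(K+1)] / [(1−ρ)(1−ρ^(K+1))]
Numerator: 0.2916·(1 − 11·0.000004439 + 10·0.000001294) = 0.291552
Denominator: (0.7084)·(0.999999) = 0.708437
L = 0.291552/0.708437 = 0.4115

Final: 0.4115


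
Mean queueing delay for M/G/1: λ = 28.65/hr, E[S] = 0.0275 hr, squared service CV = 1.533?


ρ = λ·E[S] = 28.65·0.0275 = 0.7879
E[S²] = E[S]²(1+C_s²) = 0.0275²·(1+1.533) = 0.001916
Wq = λ·E[S²]/(2(1−ρ)) = 28.65·0.001916/(2·0.2121) = 0.12936 hr

Final: 0.12936 hr


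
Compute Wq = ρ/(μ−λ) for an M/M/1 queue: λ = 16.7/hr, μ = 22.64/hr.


ρ = 16.7/22.64 = 0.7376
Wq = ρ/(μ−λ) = 0.7376/(22.64 − 16.7) = 0.7376/5.94 = 0.1242 hr

Final: 0.1242 hr


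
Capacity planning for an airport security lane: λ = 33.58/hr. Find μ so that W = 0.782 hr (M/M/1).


W = 1/(μ−λ) ⇒ μ − λ = 1/W = 1/0.782 = 1.2788
μ = λ + 1/W = 33.58 + 1.2788 = 34.8588 per hr

Final: 34.8588 /hr


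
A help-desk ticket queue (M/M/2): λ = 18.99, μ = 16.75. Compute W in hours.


a = 1.1337; ρ = 0.5669; P₀ = 0.276434
Lq = P₀·a^c·ρ/(c!(1−ρ)²) = 0.53680
Wq = Lq/λ = 0.53680/18.99 = 0.02827 hr
W = Wq + 1/μ = 0.02827 + 0.05970 = 0.08797 hr

Final: 0.08797 hr


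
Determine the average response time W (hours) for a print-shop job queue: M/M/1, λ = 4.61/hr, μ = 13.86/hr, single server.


W = 1/(μ−λ) = 1/(13.86 − 4.61) = 1/9.25 = 0.1081 hr

Final: 0.1081 hr


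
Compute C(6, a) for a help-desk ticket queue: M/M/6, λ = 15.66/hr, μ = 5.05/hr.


a = λ/μ = 3.1010; ρ = a/6 = 0.5168
P₀ = 0.044096 (from M/M/c formula)
C(c,a) = [a^c/(c!(1−ρ))]·P₀ = [889.20578/(720·0.4832)]·0.044096
= 2.55606·0.044096 = 0.112713

Final: 0.112713


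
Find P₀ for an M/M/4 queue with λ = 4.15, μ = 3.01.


a = λ/μ = 4.15/3.01 = 1.3787; ρ = a/c = 0.3447
Σ_{k=0}^{3} a^k/k! (terms k=0..3) = 1.00000 + 1.37874 + 0.95046 + 0.43681 = 3.76601
Tail: a^4/(4!(1−ρ)) = 3.61349/(24·0.6553) = 0.22975
P₀ = 1/(3.76601 + 0.22975) = 1/3.99576 = 0.250265

Final: 0.250265


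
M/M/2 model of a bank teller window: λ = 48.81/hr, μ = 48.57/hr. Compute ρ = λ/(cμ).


ρ = λ/(cμ) = 48.81/(2·48.57) = 48.81/97.14 = 0.5025

Final: 0.5025


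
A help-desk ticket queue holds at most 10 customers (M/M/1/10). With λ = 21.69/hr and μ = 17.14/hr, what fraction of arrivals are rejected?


ρ = λ/μ = 21.69/17.14 = 1.2655
P_K = (1−ρ)ρ^K/(1−ρ^(K+1)) = (-0.2655·10.531430)/(1 − 13.327113)
= -2.795683/-12.327113 = 0.226791

Final: 0.226791


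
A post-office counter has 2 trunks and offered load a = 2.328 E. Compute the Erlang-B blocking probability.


B(c,a) = (a^c/c!) / Σ_{k=0}^{c} a^k/k!
a^2/2! = 2.709792
Σ terms (k=0..2): 1.00000 + 2.32800 + 2.70979 = 6.037792
B = 2.709792/6.037792 = 0.448805

Final: 0.448805


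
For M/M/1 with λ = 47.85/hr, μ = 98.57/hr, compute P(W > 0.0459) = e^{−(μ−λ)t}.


W ~ Exponential(μ−λ) for M/M/1.
μ − λ = 98.57 − 47.85 = 50.7200
P(W > t) = e^{−(μ−λ)t} = e^{−2.3280} = 0.097486

Final: 0.097486


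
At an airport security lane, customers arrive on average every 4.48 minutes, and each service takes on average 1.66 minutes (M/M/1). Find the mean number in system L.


λ = 60/4.48 = 13.3929 /hr
μ = 60/1.66 = 36.1446 /hr
ρ = λ/μ = 13.3929/36.1446 = 0.3705
L = ρ/(1−ρ) = 0.3705/0.6295 = 0.5887

Final: 0.5887


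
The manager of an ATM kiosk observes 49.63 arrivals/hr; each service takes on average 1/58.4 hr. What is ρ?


ρ = λ/μ = 49.63/58.4 = 0.8498

Final: 0.8498


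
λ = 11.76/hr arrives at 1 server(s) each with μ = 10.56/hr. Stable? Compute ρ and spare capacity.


Total capacity cμ = 1·10.56 = 10.56/hr
ρ = λ/(cμ) = 11.76/10.56 = 1.1136
Stable ⇔ ρ < 1: NO
Spare capacity = cμ − λ = 10.56 − 11.76 = -1.20/hr

Final: ρ = 1.1136; unstable; margin = -1.20/hr


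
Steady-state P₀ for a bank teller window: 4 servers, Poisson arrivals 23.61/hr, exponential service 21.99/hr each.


a = λ/μ = 23.61/21.99 = 1.0737; ρ = a/c = 0.2684
Σ_{k=0}^{3} a^k/k! (terms k=0..3) = 1.00000 + 1.07367 + 0.57638 + 0.20628 = 2.85634
Tail: a^4/(4!(1−ρ)) = 1.32887/(24·0.7316) = 0.07568
P₀ = 1/(2.85634 + 0.07568) = 1/2.93202 = 0.341062

Final: 0.341062


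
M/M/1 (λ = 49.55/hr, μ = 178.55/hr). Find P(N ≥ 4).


ρ = 49.55/178.55 = 0.2775
P(N ≥ n) = ρ^n = 0.2775^4 = 0.005931

Final: 0.005931


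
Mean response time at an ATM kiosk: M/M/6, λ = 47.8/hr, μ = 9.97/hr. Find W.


a = 4.7944; ρ = 0.7991; P₀ = 0.006145
Lq = P₀·a^c·ρ/(c!(1−ρ)²) = 2.05149
Wq = Lq/λ = 2.05149/47.8 = 0.04292 hr
W = Wq + 1/μ = 0.04292 + 0.10030 = 0.14322 hr

Final: 0.14322 hr


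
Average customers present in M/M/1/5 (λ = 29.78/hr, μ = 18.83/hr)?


ρ = 29.78/18.83 = 1.5815
L = ρ[1 − (K+1)ρ^K + Kρ^(K+1)] / [(1−ρ)(1−ρ^(K+1))]
Numerator: 1.5815·(1 − 6·9.893999 + 5·15.647546) = 31.430688
Denominator: (-0.5815)·(-14.647546) = 8.517824
L = 31.430688/8.517824 = 3.6900

Final: 3.6900


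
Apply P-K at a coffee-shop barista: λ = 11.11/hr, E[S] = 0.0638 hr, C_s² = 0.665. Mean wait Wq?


ρ = λ·E[S] = 11.11·0.0638 = 0.7088
E[S²] = E[S]²(1+C_s²) = 0.0638²·(1+0.665) = 0.006777
Wq = λ·E[S²]/(2(1−ρ)) = 11.11·0.006777/(2·0.2912) = 0.12929 hr

Final: 0.12929 hr


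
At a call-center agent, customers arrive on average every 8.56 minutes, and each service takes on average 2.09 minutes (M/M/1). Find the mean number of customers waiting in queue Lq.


λ = 60/8.56 = 7.0093 /hr
μ = 60/2.09 = 28.7081 /hr
ρ = λ/μ = 7.0093/28.7081 = 0.2442
Lq = ρ²/(1−ρ) = 0.05961/0.7558 = 0.07887

Final: 0.07887


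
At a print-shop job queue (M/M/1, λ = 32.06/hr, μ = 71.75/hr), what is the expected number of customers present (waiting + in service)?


ρ = λ/μ = 32.06/71.75 = 0.4468
L = ρ/(1−ρ) = 0.4468/(1 − 0.4468) = 0.4468/0.5532 = 0.8078

Final: 0.8078


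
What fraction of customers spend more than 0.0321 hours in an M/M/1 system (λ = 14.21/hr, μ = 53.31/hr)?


W ~ Exponential(μ−λ) for M/M/1.
μ − λ = 53.31 − 14.21 = 39.1000
P(W > t) = e^{−(μ−λ)t} = e^{−1.2551} = 0.285044

Final: 0.285044


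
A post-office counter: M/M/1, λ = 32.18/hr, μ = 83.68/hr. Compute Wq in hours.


ρ = 32.18/83.68 = 0.3846
Wq = ρ/(μ−λ) = 0.3846/(83.68 − 32.18) = 0.3846/51.50 = 0.007467 hr

Final: 0.007467 hr


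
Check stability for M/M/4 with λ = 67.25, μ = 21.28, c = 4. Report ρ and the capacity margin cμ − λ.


Total capacity cμ = 4·21.28 = 85.12/hr
ρ = λ/(cμ) = 67.25/85.12 = 0.7901
Stable ⇔ ρ < 1: YES
Spare capacity = cμ − λ = 85.12 − 67.25 = 17.87/hr

Final: ρ = 0.7901; stable; margin = 17.87/hr


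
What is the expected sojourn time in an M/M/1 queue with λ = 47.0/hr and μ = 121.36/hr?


W = 1/(μ−λ) = 1/(121.36 − 47.0) = 1/74.36 = 0.01345 hr

Final: 0.01345 hr


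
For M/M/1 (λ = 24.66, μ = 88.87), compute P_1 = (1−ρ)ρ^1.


ρ = 24.66/88.87 = 0.2775
P_n = (1−ρ)·ρ^n = (1 − 0.2775)·0.2775^1 = 0.7225·0.277484 = 0.200487

Final: 0.200487


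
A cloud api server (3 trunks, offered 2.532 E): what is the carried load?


B(3,2.532) = 0.286505 (Erlang-B)
Carried load = a(1 − B) = 2.532·(1 − 0.286505) = 2.532·0.713495 = 1.8066 E

Final: 1.8066 Erlangs


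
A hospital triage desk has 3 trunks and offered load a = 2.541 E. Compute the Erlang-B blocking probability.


B(c,a) = (a^c/c!) / Σ_{k=0}^{c} a^k/k!
a^3/3! = 2.734404
Σ terms (k=0..3): 1.00000 + 2.54100 + 3.22834 + 2.73440 = 9.503745
B = 2.734404/9.503745 = 0.287719

Final: 0.287719


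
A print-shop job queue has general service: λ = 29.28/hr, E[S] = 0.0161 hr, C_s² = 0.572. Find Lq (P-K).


ρ = λ·E[S] = 29.28·0.0161 = 0.4714
Lq = ρ²(1+C_s²)/(2(1−ρ)) = 0.2222·(1+0.572)/(2·0.5286)
= 0.2222·1.5720/1.0572 = 0.33044

Final: 0.33044


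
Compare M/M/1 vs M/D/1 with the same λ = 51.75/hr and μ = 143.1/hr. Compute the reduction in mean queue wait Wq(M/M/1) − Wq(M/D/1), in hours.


ρ = 51.75/143.1 = 0.3616
Wq(M/M/1) = ρ/(μ−λ) = 0.3616/91.35 = 0.003959 hr
Wq(M/D/1) = ρ/(2(μ−λ)) = 0.001979 hr
Savings = 0.003959 − 0.001979 = 0.001979 hr

Final: 0.001979 hr


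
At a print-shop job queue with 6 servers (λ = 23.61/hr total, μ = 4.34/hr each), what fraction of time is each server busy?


ρ = λ/(cμ) = 23.61/(6·4.34) = 23.61/26.04 = 0.9067

Final: 0.9067


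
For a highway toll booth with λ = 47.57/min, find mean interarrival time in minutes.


Mean interarrival time = 1/λ = 1/47.57 minute = 0.02102 minute
In minutes: 0.02102 × 1 = 0.02102 min

Final: 0.02102 min


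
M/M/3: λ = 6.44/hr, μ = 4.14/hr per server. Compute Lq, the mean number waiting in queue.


a = λ/μ = 1.5556; ρ = a/3 = 0.5185
P₀ = 0.197302
Lq = P₀·a^c·ρ / (c!·(1−ρ)²) = 0.197302·3.76406·0.5185/(6·0.23182)
= 0.27685

Final: 0.27685


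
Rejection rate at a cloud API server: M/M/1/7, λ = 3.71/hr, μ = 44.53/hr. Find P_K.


ρ = λ/μ = 3.71/44.53 = 0.08331
P_K = (1−ρ)ρ^K/(1−ρ^(K+1)) = (0.9167·0.00000002786)/(1 − 0.000000002322)
= 0.00000002554/1.000000 = 0.00000002554

Final: 0.00000002554


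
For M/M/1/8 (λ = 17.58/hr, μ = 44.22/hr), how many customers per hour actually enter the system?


ρ = 0.3976; P_K = (1−ρ)ρ^8/(1−ρ^9) = 0.0003760
λ_eff = λ(1 − P_K) = 17.58·(1 − 0.0003760) = 17.58·0.999624 = 17.5734 /hr

Final: 17.5734 /hr


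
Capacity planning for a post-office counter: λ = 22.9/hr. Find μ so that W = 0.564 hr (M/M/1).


W = 1/(μ−λ) ⇒ μ − λ = 1/W = 1/0.564 = 1.7730
μ = λ + 1/W = 22.9 + 1.7730 = 24.6730 per hr

Final: 24.6730 /hr


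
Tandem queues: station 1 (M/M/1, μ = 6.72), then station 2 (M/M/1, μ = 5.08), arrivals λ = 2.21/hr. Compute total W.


Each node sees arrival rate λ = 2.21/hr (tandem ⇒ throughput preserved).
W₁ = 1/(μ₁−λ) = 1/(6.72−2.21) = 0.22173 hr
W₂ = 1/(μ₂−λ) = 1/(5.08−2.21) = 0.34843 hr
W_total = W₁ + W₂ = 0.22173 + 0.34843 = 0.57016 hr

Final: 0.57016 hr


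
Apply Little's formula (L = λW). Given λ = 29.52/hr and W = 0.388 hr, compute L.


L = λW = 29.52·0.388 = 11.4538

Final: 11.4538


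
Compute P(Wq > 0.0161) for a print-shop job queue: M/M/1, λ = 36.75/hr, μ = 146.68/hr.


ρ = 36.75/146.68 = 0.2505
P(Wq > t) = ρ·e^{−(μ−λ)t} = 0.2505·e^{−1.7699}
= 0.2505·0.170355 = 0.042682

Final: 0.042682


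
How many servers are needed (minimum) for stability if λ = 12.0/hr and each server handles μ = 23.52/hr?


Stability requires cμ > λ ⇔ c > λ/μ.
λ/μ = 12.0/23.52 = 0.5102
Minimum integer c = ⌊0.5102⌋ + 1 = 1
Check: 1·23.52 = 23.52 > 12.0, while 0·23.52 = 0.00 ≤ 12.0

Final: 1 servers


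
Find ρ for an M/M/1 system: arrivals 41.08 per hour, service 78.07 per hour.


ρ = λ/μ = 41.08/78.07 = 0.5262

Final: 0.5262


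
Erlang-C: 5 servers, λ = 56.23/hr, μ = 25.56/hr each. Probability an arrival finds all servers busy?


a = λ/μ = 2.1999; ρ = a/5 = 0.4400
P₀ = 0.109446 (from M/M/c formula)
C(c,a) = [a^c/(c!(1−ρ))]·P₀ = [51.52716/(120·0.5600)]·0.109446
= 0.76675·0.109446 = 0.083918

Final: 0.083918


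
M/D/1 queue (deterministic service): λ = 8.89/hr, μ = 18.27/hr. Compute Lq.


ρ = 8.89/18.27 = 0.4866
M/D/1: Lq = ρ²/(2(1−ρ)) = 0.2368/(2·0.5134) = 0.23059

Final: 0.23059


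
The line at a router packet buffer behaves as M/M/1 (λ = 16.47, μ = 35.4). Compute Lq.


ρ = 16.47/35.4 = 0.4653
Lq = ρ²/(1−ρ) = 0.2165/0.5347 = 0.4048

Final: 0.4048


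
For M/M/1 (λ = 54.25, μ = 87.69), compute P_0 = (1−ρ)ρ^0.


ρ = 54.25/87.69 = 0.6187
P_n = (1−ρ)·ρ^n = (1 − 0.6187)·0.6187^0 = 0.3813·1.000000 = 0.381343

Final: 0.381343


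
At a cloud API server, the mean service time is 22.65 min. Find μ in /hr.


μ = 1/(service time) in consistent units.
1 hour = 60 min, so μ = 60/22.65 = 2.6490 per hour

Final: 2.6490 /hr


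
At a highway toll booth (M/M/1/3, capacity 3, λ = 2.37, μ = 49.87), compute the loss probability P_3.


ρ = λ/μ = 2.37/49.87 = 0.04752
P_K = (1−ρ)ρ^K/(1−ρ^(K+1)) = (0.9525·0.0001073)/(1 − 0.000005101)
= 0.0001022/0.999995 = 0.0001022

Final: 0.0001022
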